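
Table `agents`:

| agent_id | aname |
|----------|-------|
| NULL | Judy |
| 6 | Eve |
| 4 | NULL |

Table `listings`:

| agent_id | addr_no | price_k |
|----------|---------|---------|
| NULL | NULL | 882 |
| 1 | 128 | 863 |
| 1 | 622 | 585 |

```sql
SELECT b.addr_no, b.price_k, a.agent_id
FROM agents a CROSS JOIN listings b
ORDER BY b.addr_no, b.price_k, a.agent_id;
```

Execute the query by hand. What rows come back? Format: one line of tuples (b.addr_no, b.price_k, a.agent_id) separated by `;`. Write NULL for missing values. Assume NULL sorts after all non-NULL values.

(128, 863, 4); (128, 863, 6); (128, 863, NULL); (622, 585, 4); (622, 585, 6); (622, 585, NULL); (NULL, 882, 4); (NULL, 882, 6); (NULL, 882, NULL)

CROSS JOIN pairs every row of `agents` with every row of `listings`: 3 × 3 = 9 rows.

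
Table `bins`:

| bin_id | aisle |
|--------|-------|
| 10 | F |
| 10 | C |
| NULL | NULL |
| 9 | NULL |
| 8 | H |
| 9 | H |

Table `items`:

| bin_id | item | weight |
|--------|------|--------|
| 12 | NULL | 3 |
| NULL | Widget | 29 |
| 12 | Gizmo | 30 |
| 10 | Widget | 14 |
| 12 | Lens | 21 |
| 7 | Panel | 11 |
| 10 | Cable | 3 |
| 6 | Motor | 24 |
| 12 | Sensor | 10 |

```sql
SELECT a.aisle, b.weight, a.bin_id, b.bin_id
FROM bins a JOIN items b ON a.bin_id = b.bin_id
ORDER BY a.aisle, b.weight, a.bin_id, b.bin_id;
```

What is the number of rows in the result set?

4

INNER JOIN keeps only pairs where the ON condition holds.
Matching on a.bin_id = b.bin_id. A NULL in a compared column never satisfies the condition.
Matched pairs: 4.
Total: 4 rows.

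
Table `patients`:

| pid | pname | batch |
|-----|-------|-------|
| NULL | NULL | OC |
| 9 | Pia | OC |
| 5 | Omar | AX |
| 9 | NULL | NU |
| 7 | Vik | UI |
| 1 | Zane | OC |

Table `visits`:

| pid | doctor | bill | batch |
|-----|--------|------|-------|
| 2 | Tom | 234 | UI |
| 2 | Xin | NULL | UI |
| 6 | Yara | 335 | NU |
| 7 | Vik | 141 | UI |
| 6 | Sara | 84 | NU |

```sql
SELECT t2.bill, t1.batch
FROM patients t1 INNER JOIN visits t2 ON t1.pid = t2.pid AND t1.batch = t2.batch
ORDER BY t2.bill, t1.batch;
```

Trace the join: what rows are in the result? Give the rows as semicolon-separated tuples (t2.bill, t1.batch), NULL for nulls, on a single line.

(141, UI)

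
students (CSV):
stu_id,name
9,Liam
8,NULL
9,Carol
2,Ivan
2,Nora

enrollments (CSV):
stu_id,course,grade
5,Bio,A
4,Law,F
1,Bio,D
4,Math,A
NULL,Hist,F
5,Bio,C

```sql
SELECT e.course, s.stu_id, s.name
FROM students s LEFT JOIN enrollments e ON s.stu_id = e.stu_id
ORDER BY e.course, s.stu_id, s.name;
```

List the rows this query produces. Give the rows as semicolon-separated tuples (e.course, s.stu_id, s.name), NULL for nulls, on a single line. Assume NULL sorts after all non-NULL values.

LEFT JOIN keeps every row from `students`; unmatched rows get NULL for `enrollments`'s columns.
Matching on s.stu_id = e.stu_id. A NULL in a compared column never satisfies the condition.
- s row (stu_id=9): no match → kept, e columns NULL.
- s row (stu_id=8): no match → kept, e columns NULL.
- s row (stu_id=9): no match → kept, e columns NULL.
- s row (stu_id=2): no match → kept, e columns NULL.
- s row (stu_id=2): no match → kept, e columns NULL.
After projecting and ordering:
e.course | s.stu_id | s.name
NULL | 2 | Ivan
NULL | 2 | Nora
NULL | 8 | NULL
NULL | 9 | Carol
NULL | 9 | Liam

(NULL, 2, Ivan); (NULL, 2, Nora); (NULL, 8, NULL); (NULL, 9, Carol); (NULL, 9, Liam)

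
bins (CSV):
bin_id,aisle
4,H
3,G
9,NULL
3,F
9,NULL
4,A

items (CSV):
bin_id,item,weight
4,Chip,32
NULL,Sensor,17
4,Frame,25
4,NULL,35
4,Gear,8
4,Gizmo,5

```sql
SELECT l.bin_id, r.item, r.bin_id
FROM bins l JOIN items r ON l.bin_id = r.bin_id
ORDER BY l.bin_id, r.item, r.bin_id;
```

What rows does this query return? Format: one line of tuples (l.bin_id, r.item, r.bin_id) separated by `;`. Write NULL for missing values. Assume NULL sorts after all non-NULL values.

INNER JOIN keeps only pairs where the ON condition holds.
Matching on l.bin_id = r.bin_id. A NULL in a compared column never satisfies the condition.
Matched pairs: 10.

(4, Chip, 4); (4, Chip, 4); (4, Frame, 4); (4, Frame, 4); (4, Gear, 4); (4, Gear, 4); (4, Gizmo, 4); (4, Gizmo, 4); (4, NULL, 4); (4, NULL, 4)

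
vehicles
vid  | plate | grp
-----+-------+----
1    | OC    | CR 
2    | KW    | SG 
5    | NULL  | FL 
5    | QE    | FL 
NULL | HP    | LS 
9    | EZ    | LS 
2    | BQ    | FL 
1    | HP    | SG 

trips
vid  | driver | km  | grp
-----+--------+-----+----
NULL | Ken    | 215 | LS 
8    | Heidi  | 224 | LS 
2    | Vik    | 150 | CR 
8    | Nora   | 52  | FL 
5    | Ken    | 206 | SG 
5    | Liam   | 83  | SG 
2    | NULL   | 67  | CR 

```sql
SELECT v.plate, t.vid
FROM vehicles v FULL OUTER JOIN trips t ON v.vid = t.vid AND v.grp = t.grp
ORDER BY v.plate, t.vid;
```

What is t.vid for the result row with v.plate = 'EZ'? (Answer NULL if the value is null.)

FULL OUTER JOIN keeps every row from both sides; unmatched rows get NULL for the other side's columns.
Matching on v.vid = t.vid AND v.grp = t.grp. A NULL in a compared column never satisfies the condition.
- v row (vid=1, grp=CR): no match → kept, t columns NULL.
- v row (vid=2, grp=SG): no match → kept, t columns NULL.
- v row (vid=5, grp=FL): no match → kept, t columns NULL.
- v row (vid=5, grp=FL): no match → kept, t columns NULL.
- v row (vid=NULL, grp=LS): no match → kept, t columns NULL.
- v row (vid=9, grp=LS): no match → kept, t columns NULL.
- v row (vid=2, grp=FL): no match → kept, t columns NULL.
- v row (vid=1, grp=SG): no match → kept, t columns NULL.
- plus 7 unmatched t row(s), each kept with NULL v columns.

NULL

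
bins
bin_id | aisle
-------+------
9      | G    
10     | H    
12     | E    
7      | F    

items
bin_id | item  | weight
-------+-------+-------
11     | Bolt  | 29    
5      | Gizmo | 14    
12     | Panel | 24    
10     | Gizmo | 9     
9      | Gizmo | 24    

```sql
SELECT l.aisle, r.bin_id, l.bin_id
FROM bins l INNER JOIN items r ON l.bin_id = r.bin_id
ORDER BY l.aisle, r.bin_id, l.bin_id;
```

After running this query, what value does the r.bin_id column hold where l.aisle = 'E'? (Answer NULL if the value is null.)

INNER JOIN keeps only pairs where the ON condition holds.
Matching on l.bin_id = r.bin_id.
- l row (bin_id=9): matches 1 r row(s) → 1 output row(s).
- l row (bin_id=10): matches 1 r row(s) → 1 output row(s).
- l row (bin_id=12): matches 1 r row(s) → 1 output row(s).
- l row (bin_id=7): no match → dropped.

12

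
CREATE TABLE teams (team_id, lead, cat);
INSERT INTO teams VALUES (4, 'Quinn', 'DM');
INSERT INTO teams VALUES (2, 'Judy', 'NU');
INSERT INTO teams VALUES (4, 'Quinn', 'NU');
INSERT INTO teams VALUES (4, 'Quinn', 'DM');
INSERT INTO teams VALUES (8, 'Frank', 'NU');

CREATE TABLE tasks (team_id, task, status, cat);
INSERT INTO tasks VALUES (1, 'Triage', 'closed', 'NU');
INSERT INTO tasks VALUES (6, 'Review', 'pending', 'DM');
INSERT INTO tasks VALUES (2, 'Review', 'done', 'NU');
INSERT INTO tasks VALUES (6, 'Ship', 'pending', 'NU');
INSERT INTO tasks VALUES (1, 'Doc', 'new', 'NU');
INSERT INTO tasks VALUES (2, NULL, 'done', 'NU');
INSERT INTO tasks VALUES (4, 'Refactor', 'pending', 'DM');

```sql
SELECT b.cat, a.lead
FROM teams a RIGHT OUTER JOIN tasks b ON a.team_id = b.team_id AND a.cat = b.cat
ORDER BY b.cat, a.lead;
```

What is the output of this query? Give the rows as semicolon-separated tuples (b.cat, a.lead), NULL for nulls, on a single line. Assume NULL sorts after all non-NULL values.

RIGHT JOIN keeps every row from `tasks`; unmatched rows get NULL for `teams`'s columns.
Matching on a.team_id = b.team_id AND a.cat = b.cat.
- team_id=4, cat=DM: 1 matching b row(s), so 1 row(s) emitted.
- team_id=2, cat=NU: 2 matching b row(s), so 2 row(s) emitted.
- team_id=4, cat=NU: no matching b row.
- team_id=4, cat=DM: 1 matching b row(s), so 1 row(s) emitted.
- team_id=8, cat=NU: no matching b row.
- plus 4 unmatched b row(s), each kept with NULL a columns.
After projecting and ordering:
b.cat | a.lead
DM | Quinn
DM | Quinn
DM | NULL
NU | Judy
NU | Judy
NU | NULL
NU | NULL
NU | NULL

(DM, Quinn); (DM, Quinn); (DM, NULL); (NU, Judy); (NU, Judy); (NU, NULL); (NU, NULL); (NU, NULL)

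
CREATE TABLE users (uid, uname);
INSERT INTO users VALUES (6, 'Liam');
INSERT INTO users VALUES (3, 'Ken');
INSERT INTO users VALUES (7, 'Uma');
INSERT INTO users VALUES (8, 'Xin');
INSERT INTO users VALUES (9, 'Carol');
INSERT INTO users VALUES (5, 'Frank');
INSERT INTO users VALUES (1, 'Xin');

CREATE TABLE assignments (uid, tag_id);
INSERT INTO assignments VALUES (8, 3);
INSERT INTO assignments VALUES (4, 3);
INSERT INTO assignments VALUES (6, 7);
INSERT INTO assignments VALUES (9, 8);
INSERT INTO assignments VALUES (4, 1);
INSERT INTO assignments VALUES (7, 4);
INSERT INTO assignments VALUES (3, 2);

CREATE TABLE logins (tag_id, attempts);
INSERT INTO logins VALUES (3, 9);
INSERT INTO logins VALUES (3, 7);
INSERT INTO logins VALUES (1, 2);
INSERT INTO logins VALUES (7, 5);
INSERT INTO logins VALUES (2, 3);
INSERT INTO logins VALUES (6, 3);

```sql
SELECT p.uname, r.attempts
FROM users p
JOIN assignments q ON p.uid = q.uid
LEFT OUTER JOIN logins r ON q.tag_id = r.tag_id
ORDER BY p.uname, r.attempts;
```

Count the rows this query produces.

6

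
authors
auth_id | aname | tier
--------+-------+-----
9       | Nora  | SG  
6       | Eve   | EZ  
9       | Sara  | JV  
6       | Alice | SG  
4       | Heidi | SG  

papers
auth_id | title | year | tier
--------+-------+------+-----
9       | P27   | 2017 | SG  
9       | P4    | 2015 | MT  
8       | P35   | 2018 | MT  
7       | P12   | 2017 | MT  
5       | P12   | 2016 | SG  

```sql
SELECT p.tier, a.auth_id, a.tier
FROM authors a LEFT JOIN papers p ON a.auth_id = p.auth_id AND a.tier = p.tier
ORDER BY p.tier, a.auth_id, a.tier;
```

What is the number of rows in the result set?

LEFT JOIN keeps every row from `authors`; unmatched rows get NULL for `papers`'s columns.
Matching on a.auth_id = p.auth_id AND a.tier = p.tier.
- a[0] auth_id=9, tier=SG → 1 match(es) in p → 1 row(s).
- a[1] auth_id=6, tier=EZ → no match; kept with NULLs on the p side.
- a[2] auth_id=9, tier=JV → no match; kept with NULLs on the p side.
- a[3] auth_id=6, tier=SG → no match; kept with NULLs on the p side.
- a[4] auth_id=4, tier=SG → no match; kept with NULLs on the p side.
Total: 1 matched + 4 padded = 5 rows.

5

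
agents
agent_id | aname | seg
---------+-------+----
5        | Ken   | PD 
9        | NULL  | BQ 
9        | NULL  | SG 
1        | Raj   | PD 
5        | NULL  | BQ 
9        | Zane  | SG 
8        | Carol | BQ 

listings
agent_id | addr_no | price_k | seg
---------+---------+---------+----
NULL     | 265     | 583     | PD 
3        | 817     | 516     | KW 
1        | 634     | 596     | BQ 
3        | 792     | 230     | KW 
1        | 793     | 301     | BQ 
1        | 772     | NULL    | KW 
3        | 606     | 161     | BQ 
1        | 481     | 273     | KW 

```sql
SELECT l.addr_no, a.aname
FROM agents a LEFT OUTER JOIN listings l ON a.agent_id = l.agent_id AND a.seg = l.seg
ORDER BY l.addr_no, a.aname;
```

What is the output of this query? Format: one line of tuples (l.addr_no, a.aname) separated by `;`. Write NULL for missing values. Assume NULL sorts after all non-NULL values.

(NULL, Carol); (NULL, Ken); (NULL, Raj); (NULL, Zane); (NULL, NULL); (NULL, NULL); (NULL, NULL)

LEFT JOIN keeps every row from `agents`; unmatched rows get NULL for `listings`'s columns.
Matching on a.agent_id = l.agent_id AND a.seg = l.seg. A NULL in a compared column never satisfies the condition.
- a (agent_id=5, seg=PD) has no partner → padded with NULL.
- a (agent_id=9, seg=BQ) has no partner → padded with NULL.
- a (agent_id=9, seg=SG) has no partner → padded with NULL.
- a (agent_id=1, seg=PD) has no partner → padded with NULL.
- a (agent_id=5, seg=BQ) has no partner → padded with NULL.
- a (agent_id=9, seg=SG) has no partner → padded with NULL.
- a (agent_id=8, seg=BQ) has no partner → padded with NULL.
After projecting and ordering:
l.addr_no | a.aname
NULL | Carol
NULL | Ken
NULL | Raj
NULL | Zane
NULL | NULL
NULL | NULL
NULL | NULL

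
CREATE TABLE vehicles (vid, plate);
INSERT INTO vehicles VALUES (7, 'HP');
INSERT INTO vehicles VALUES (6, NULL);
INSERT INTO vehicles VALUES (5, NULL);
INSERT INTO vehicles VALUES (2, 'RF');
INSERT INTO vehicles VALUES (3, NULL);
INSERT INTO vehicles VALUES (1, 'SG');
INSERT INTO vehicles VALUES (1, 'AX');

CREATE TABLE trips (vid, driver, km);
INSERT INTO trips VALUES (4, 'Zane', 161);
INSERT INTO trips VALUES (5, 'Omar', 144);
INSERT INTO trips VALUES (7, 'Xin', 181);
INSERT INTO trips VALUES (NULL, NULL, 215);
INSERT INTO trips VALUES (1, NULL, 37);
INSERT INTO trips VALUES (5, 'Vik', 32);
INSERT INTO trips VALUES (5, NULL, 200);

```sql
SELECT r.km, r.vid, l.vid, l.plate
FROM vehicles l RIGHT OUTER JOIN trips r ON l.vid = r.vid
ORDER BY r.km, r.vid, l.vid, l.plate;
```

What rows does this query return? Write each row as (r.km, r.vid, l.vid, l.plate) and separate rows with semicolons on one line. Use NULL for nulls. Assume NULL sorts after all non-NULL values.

(32, 5, 5, NULL); (37, 1, 1, AX); (37, 1, 1, SG); (144, 5, 5, NULL); (161, 4, NULL, NULL); (181, 7, 7, HP); (200, 5, 5, NULL); (215, NULL, NULL, NULL)

RIGHT JOIN keeps every row from `trips`; unmatched rows get NULL for `vehicles`'s columns.
Matching on l.vid = r.vid. A NULL in a compared column never satisfies the condition.
Matched pairs: 6; unmatched r rows kept: 2.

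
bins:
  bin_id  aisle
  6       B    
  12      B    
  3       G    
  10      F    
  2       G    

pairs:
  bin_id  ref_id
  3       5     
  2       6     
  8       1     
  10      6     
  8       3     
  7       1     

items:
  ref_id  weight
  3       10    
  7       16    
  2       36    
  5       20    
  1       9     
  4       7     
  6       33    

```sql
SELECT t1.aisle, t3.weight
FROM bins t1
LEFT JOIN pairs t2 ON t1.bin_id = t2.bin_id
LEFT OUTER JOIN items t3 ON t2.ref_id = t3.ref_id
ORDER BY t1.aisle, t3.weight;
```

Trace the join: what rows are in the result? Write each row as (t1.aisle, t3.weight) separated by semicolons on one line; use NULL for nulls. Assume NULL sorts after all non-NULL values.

(B, NULL); (B, NULL); (F, 33); (G, 20); (G, 33)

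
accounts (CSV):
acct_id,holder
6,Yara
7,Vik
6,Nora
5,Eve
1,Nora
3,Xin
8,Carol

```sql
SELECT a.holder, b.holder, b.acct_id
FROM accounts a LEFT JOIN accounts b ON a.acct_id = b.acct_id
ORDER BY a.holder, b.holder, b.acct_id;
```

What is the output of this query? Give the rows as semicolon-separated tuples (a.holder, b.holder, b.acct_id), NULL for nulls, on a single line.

LEFT JOIN keeps every row from `accounts a`; unmatched rows get NULL for `accounts b`'s columns.
Matching on a.acct_id = b.acct_id.
Matched pairs: 9; unmatched a rows kept: 0.

(Carol, Carol, 8); (Eve, Eve, 5); (Nora, Nora, 1); (Nora, Nora, 6); (Nora, Yara, 6); (Vik, Vik, 7); (Xin, Xin, 3); (Yara, Nora, 6); (Yara, Yara, 6)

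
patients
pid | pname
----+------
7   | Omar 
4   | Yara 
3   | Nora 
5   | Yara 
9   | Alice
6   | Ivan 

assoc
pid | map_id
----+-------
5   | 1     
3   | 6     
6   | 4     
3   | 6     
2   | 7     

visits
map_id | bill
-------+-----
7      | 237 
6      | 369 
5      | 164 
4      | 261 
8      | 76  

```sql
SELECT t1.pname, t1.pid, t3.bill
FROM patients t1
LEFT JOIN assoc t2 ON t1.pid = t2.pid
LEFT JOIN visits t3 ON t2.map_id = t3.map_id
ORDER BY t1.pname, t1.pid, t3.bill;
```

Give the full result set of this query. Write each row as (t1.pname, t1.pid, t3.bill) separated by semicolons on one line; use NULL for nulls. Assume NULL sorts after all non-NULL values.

Evaluate left to right. First `patients t1 LEFT JOIN assoc t2` on pid: 7 row(s).
Then LEFT JOIN `visits t3` on map_id: each of those 7 rows is kept; rows whose t2.map_id has no match in t3 get NULL for t3's columns.

(Alice, 9, NULL); (Ivan, 6, 261); (Nora, 3, 369); (Nora, 3, 369); (Omar, 7, NULL); (Yara, 4, NULL); (Yara, 5, NULL)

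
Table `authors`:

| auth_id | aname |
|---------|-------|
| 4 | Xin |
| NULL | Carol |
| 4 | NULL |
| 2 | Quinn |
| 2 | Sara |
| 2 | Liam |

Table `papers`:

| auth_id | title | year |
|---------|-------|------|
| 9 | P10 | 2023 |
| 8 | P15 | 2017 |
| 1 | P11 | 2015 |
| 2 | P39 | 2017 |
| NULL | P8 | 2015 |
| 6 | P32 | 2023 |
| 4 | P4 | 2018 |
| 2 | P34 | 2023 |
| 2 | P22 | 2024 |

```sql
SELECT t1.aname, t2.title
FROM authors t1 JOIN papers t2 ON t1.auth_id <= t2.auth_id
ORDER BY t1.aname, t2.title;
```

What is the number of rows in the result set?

INNER JOIN keeps only pairs where the ON condition holds.
Matching on t1.auth_id <= t2.auth_id. A NULL in a compared column never satisfies the condition.
- auth_id=4: 4 matching t2 row(s), so 4 row(s) emitted.
- auth_id=NULL: no matching t2 row, dropped.
- auth_id=4: 4 matching t2 row(s), so 4 row(s) emitted.
- auth_id=2: 7 matching t2 row(s), so 7 row(s) emitted.
- auth_id=2: 7 matching t2 row(s), so 7 row(s) emitted.
- auth_id=2: 7 matching t2 row(s), so 7 row(s) emitted.
Total: 29 rows.

29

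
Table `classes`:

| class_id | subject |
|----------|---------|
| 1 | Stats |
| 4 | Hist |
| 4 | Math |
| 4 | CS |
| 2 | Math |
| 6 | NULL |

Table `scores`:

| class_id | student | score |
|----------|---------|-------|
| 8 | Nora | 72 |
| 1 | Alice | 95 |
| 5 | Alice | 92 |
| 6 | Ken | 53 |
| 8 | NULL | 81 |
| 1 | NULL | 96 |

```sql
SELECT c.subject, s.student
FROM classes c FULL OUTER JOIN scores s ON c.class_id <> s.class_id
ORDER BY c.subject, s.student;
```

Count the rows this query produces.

FULL OUTER JOIN keeps every row from both sides; unmatched rows get NULL for the other side's columns.
Matching on c.class_id <> s.class_id.
- class_id=1: 4 matching s row(s), so 4 row(s) emitted.
- class_id=4: 6 matching s row(s), so 6 row(s) emitted.
- class_id=4: 6 matching s row(s), so 6 row(s) emitted.
- class_id=4: 6 matching s row(s), so 6 row(s) emitted.
- class_id=2: 6 matching s row(s), so 6 row(s) emitted.
- class_id=6: 5 matching s row(s), so 5 row(s) emitted.
Total: 33 rows.

33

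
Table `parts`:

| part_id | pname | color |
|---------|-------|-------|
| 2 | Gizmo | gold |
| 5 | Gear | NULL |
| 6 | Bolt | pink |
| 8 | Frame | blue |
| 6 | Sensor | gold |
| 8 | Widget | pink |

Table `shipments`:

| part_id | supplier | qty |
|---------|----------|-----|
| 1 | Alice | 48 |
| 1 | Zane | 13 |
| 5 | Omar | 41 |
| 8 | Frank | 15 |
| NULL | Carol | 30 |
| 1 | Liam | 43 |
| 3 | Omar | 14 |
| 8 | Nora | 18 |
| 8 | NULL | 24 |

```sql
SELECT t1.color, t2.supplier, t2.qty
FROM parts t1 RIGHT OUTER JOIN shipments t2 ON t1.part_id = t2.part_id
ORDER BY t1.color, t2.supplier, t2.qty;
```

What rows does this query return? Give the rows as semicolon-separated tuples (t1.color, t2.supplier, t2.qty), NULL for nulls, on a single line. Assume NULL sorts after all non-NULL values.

RIGHT JOIN keeps every row from `shipments`; unmatched rows get NULL for `parts`'s columns.
Matching on t1.part_id = t2.part_id. A NULL in a compared column never satisfies the condition.
Matched pairs: 7; unmatched t2 rows kept: 5.

(blue, Frank, 15); (blue, Nora, 18); (blue, NULL, 24); (pink, Frank, 15); (pink, Nora, 18); (pink, NULL, 24); (NULL, Alice, 48); (NULL, Carol, 30); (NULL, Liam, 43); (NULL, Omar, 14); (NULL, Omar, 41); (NULL, Zane, 13)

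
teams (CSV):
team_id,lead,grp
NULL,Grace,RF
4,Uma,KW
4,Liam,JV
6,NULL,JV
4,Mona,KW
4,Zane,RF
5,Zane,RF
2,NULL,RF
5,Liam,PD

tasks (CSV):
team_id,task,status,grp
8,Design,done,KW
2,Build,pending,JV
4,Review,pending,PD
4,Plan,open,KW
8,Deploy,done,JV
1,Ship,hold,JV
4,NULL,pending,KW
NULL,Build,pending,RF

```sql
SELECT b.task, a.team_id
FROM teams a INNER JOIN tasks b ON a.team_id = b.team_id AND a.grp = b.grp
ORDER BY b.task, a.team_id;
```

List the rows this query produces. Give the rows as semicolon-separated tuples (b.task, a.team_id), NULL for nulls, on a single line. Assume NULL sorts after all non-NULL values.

(Plan, 4); (Plan, 4); (NULL, 4); (NULL, 4)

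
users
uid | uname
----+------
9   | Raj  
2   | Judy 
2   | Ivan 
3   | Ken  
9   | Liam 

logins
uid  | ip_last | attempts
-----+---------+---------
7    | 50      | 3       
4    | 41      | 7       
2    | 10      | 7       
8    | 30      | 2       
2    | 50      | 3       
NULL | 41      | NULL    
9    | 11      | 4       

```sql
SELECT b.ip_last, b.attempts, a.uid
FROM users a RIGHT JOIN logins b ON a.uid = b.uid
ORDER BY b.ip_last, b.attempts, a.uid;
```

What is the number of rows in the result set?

RIGHT JOIN keeps every row from `logins`; unmatched rows get NULL for `users`'s columns.
Matching on a.uid = b.uid. A NULL in a compared column never satisfies the condition.
Matched pairs: 6; unmatched b rows kept: 4.
Total: 6 matched + 4 padded = 10 rows.

10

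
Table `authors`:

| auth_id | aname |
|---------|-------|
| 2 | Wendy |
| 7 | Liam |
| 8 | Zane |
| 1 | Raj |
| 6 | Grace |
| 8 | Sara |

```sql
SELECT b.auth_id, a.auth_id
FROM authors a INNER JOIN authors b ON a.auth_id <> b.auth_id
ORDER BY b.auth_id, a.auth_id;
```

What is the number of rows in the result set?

28

INNER JOIN keeps only pairs where the ON condition holds.
Matching on a.auth_id <> b.auth_id.
- a[0] auth_id=2 → 5 match(es) in b → 5 row(s).
- a[1] auth_id=7 → 5 match(es) in b → 5 row(s).
- a[2] auth_id=8 → 4 match(es) in b → 4 row(s).
- a[3] auth_id=1 → 5 match(es) in b → 5 row(s).
- a[4] auth_id=6 → 5 match(es) in b → 5 row(s).
- a[5] auth_id=8 → 4 match(es) in b → 4 row(s).
Total: 28 rows.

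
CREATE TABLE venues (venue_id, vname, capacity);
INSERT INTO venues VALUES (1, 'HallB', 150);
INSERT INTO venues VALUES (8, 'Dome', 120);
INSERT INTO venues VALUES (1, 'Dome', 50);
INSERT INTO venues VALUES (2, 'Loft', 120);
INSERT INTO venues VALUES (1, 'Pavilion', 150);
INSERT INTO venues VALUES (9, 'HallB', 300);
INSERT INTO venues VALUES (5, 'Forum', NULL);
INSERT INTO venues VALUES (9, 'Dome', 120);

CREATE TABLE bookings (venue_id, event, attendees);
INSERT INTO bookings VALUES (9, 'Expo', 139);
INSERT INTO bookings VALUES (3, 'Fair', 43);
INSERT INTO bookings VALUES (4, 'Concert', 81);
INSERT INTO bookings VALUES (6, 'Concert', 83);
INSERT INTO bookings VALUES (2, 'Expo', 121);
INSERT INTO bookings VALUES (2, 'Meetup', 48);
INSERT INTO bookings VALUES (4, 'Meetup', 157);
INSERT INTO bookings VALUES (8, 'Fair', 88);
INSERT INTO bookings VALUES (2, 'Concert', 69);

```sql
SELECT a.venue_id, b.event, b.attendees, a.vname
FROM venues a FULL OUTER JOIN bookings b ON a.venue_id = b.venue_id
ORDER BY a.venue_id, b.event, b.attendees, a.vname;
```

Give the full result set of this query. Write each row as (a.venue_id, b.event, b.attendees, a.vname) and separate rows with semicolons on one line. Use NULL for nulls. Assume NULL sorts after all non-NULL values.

FULL OUTER JOIN keeps every row from both sides; unmatched rows get NULL for the other side's columns.
Matching on a.venue_id = b.venue_id.
- a[0] venue_id=1 → no match; kept with NULLs on the b side.
- a[1] venue_id=8 → 1 match(es) in b → 1 row(s).
- a[2] venue_id=1 → no match; kept with NULLs on the b side.
- a[3] venue_id=2 → 3 match(es) in b → 3 row(s).
- a[4] venue_id=1 → no match; kept with NULLs on the b side.
- a[5] venue_id=9 → 1 match(es) in b → 1 row(s).
- a[6] venue_id=5 → no match; kept with NULLs on the b side.
- a[7] venue_id=9 → 1 match(es) in b → 1 row(s).
- plus 4 unmatched b row(s), each kept with NULL a columns.

(1, NULL, NULL, Dome); (1, NULL, NULL, HallB); (1, NULL, NULL, Pavilion); (2, Concert, 69, Loft); (2, Expo, 121, Loft); (2, Meetup, 48, Loft); (5, NULL, NULL, Forum); (8, Fair, 88, Dome); (9, Expo, 139, Dome); (9, Expo, 139, HallB); (NULL, Concert, 81, NULL); (NULL, Concert, 83, NULL); (NULL, Fair, 43, NULL); (NULL, Meetup, 157, NULL)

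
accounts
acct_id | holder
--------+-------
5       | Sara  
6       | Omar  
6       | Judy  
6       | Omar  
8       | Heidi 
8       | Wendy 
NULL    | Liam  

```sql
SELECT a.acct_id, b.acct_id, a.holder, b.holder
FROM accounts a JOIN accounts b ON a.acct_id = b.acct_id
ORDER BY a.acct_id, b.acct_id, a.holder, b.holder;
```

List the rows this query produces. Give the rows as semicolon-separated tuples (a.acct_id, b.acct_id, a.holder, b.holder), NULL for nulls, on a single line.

INNER JOIN keeps only pairs where the ON condition holds.
Matching on a.acct_id = b.acct_id. A NULL in a compared column never satisfies the condition.
Matched pairs: 14.

(5, 5, Sara, Sara); (6, 6, Judy, Judy); (6, 6, Judy, Omar); (6, 6, Judy, Omar); (6, 6, Omar, Judy); (6, 6, Omar, Judy); (6, 6, Omar, Omar); (6, 6, Omar, Omar); (6, 6, Omar, Omar); (6, 6, Omar, Omar); (8, 8, Heidi, Heidi); (8, 8, Heidi, Wendy); (8, 8, Wendy, Heidi); (8, 8, Wendy, Wendy)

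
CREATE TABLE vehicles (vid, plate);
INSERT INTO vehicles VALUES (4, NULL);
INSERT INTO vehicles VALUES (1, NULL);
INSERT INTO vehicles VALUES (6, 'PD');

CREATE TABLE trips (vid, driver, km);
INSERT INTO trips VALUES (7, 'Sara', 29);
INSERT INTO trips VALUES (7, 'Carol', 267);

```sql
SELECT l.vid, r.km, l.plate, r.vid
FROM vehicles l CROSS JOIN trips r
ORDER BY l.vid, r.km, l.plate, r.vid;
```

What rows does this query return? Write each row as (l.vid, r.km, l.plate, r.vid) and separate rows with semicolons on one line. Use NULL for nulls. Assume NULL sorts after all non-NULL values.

CROSS JOIN pairs every row of `vehicles` with every row of `trips`: 3 × 2 = 6 rows.

(1, 29, NULL, 7); (1, 267, NULL, 7); (4, 29, NULL, 7); (4, 267, NULL, 7); (6, 29, PD, 7); (6, 267, PD, 7)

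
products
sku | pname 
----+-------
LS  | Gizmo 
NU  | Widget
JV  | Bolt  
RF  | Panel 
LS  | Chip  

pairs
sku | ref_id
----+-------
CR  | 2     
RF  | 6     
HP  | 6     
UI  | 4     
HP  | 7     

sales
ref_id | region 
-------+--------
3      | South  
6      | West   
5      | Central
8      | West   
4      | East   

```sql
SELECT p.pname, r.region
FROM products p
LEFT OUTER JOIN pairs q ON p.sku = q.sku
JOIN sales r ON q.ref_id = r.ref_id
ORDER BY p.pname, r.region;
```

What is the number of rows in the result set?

Evaluate left to right. First `products p LEFT JOIN pairs q` on sku: 5 row(s).
Then INNER JOIN `sales r` on ref_id: keep only rows whose q.ref_id appears in r.
Result: 1 row(s).

1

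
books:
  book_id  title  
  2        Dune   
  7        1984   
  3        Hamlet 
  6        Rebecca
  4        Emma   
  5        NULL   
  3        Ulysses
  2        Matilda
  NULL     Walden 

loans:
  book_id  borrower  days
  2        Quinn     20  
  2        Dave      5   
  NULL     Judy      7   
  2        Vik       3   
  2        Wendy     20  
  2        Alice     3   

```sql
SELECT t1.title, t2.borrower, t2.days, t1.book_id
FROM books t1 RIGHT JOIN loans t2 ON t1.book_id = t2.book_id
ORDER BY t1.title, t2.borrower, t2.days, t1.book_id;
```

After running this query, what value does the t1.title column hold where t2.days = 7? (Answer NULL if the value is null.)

NULL

RIGHT JOIN keeps every row from `loans`; unmatched rows get NULL for `books`'s columns.
Matching on t1.book_id = t2.book_id. A NULL in a compared column never satisfies the condition.
- t1 (book_id=2) pairs with 5 row(s) of t2.
- t1 (book_id=7) has no partner in t2.
- t1 (book_id=3) has no partner in t2.
- t1 (book_id=6) has no partner in t2.
- t1 (book_id=4) has no partner in t2.
- t1 (book_id=5) has no partner in t2.
- t1 (book_id=3) has no partner in t2.
- t1 (book_id=2) pairs with 5 row(s) of t2.
- t1 (book_id=NULL) has no partner in t2.
- plus 1 unmatched t2 row(s), each kept with NULL t1 columns.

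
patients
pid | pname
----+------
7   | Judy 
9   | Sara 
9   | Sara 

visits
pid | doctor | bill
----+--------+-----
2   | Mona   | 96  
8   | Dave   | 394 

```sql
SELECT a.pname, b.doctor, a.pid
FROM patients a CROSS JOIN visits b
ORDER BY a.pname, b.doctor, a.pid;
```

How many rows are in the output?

6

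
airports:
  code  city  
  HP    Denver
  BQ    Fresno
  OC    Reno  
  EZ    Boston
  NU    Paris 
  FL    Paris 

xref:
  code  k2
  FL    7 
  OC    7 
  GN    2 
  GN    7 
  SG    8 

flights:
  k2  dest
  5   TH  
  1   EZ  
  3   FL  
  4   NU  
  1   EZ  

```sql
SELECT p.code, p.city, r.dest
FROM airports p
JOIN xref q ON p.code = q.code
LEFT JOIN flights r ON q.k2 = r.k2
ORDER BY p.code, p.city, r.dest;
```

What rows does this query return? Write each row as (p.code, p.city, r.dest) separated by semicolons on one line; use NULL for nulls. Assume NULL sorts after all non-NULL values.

(FL, Paris, NULL); (OC, Reno, NULL)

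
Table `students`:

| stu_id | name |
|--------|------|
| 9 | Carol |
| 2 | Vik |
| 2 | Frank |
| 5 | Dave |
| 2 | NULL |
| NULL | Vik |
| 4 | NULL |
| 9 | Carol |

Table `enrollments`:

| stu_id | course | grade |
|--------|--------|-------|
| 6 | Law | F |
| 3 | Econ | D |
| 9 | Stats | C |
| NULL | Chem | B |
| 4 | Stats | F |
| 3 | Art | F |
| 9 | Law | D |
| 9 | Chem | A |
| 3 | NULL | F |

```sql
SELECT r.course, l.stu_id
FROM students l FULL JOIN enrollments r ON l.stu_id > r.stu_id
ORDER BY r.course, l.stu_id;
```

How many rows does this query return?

FULL OUTER JOIN keeps every row from both sides; unmatched rows get NULL for the other side's columns.
Matching on l.stu_id > r.stu_id. A NULL in a compared column never satisfies the condition.
- l row (stu_id=9): matches 5 r row(s) → 5 output row(s).
- l row (stu_id=2): no match → kept, r columns NULL.
- l row (stu_id=2): no match → kept, r columns NULL.
- l row (stu_id=5): matches 4 r row(s) → 4 output row(s).
- l row (stu_id=2): no match → kept, r columns NULL.
- l row (stu_id=NULL): no match → kept, r columns NULL.
- l row (stu_id=4): matches 3 r row(s) → 3 output row(s).
- l row (stu_id=9): matches 5 r row(s) → 5 output row(s).
- 4 r row(s) had no l match → kept, l columns NULL.
Total: 17 matched + 8 padded = 25 rows.

25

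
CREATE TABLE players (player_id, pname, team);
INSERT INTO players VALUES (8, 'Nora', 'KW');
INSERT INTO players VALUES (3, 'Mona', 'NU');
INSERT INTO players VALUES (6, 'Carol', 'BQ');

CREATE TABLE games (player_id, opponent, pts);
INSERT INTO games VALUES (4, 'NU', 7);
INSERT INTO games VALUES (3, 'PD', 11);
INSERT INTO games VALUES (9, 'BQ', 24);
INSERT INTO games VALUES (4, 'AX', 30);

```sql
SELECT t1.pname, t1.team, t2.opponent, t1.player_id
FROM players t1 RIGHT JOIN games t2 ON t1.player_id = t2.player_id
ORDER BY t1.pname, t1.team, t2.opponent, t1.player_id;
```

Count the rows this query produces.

RIGHT JOIN keeps every row from `games`; unmatched rows get NULL for `players`'s columns.
Matching on t1.player_id = t2.player_id.
- t1[0] player_id=8 → no match.
- t1[1] player_id=3 → 1 match(es) in t2 → 1 row(s).
- t1[2] player_id=6 → no match.
- 3 row(s) from t2 found no t1 partner → padded with NULL.
Total: 1 matched + 3 padded = 4 rows.

4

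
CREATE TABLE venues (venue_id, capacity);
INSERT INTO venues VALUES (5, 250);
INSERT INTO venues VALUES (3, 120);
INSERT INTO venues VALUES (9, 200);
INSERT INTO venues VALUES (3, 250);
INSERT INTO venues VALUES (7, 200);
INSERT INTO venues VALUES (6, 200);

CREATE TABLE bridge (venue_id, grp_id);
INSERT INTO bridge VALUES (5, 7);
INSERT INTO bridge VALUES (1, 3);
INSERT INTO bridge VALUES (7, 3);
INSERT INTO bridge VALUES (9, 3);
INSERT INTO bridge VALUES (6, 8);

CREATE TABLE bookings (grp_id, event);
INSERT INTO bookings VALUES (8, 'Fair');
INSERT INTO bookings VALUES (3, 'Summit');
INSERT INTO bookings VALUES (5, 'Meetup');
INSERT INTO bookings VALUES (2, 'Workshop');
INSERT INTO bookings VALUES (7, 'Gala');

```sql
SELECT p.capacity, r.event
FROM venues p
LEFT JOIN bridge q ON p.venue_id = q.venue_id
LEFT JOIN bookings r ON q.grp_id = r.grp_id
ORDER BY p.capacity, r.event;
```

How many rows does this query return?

6

Joins associate left-to-right: venues LEFT JOIN bridge on venue_id gives 6 intermediate row(s).
Then LEFT JOIN `bookings r` on grp_id: each of those 6 rows is kept; rows whose q.grp_id has no match in r get NULL for r's columns.
Result: 6 row(s).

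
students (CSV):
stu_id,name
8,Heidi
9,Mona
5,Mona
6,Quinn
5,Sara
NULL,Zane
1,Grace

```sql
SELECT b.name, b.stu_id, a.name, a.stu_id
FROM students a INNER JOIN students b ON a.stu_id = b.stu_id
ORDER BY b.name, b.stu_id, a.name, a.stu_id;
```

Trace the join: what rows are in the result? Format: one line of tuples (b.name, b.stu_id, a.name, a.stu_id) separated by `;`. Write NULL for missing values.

INNER JOIN keeps only pairs where the ON condition holds.
Matching on a.stu_id = b.stu_id. A NULL in a compared column never satisfies the condition.
Matched pairs: 8.

(Grace, 1, Grace, 1); (Heidi, 8, Heidi, 8); (Mona, 5, Mona, 5); (Mona, 5, Sara, 5); (Mona, 9, Mona, 9); (Quinn, 6, Quinn, 6); (Sara, 5, Mona, 5); (Sara, 5, Sara, 5)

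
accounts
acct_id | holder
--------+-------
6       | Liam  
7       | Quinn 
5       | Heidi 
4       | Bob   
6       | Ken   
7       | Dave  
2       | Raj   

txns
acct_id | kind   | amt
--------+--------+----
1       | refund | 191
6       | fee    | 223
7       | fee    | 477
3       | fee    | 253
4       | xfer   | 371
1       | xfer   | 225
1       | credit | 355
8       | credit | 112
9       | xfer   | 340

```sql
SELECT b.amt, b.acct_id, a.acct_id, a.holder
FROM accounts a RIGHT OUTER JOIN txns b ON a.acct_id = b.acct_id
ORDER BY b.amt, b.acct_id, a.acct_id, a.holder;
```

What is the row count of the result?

RIGHT JOIN keeps every row from `txns`; unmatched rows get NULL for `accounts`'s columns.
Matching on a.acct_id = b.acct_id.
- acct_id=6: 1 matching b row(s), so 1 row(s) emitted.
- acct_id=7: 1 matching b row(s), so 1 row(s) emitted.
- acct_id=5: no matching b row.
- acct_id=4: 1 matching b row(s), so 1 row(s) emitted.
- acct_id=6: 1 matching b row(s), so 1 row(s) emitted.
- acct_id=7: 1 matching b row(s), so 1 row(s) emitted.
- acct_id=2: no matching b row.
- plus 6 unmatched b row(s), each kept with NULL a columns.
Total: 5 matched + 6 padded = 11 rows.

11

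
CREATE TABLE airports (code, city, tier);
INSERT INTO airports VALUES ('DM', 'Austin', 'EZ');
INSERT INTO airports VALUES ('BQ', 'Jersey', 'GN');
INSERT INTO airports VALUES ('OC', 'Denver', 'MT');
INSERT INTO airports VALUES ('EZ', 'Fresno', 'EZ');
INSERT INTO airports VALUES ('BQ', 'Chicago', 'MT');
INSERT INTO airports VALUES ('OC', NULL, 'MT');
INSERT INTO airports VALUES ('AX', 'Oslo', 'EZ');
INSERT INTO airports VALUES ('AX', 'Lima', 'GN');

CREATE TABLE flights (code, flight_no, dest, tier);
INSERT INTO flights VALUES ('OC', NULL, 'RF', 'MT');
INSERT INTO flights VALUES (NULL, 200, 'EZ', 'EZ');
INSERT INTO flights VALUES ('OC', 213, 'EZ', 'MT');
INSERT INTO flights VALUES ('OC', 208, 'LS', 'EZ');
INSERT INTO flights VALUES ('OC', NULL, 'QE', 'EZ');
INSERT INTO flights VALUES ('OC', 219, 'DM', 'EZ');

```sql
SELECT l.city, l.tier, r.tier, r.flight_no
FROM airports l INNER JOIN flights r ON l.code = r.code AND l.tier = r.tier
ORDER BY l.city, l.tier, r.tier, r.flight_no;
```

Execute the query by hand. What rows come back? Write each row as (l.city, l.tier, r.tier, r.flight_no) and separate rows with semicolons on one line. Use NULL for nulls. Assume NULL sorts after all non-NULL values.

(Denver, MT, MT, 213); (Denver, MT, MT, NULL); (NULL, MT, MT, 213); (NULL, MT, MT, NULL)

INNER JOIN keeps only pairs where the ON condition holds.
Matching on l.code = r.code AND l.tier = r.tier. A NULL in a compared column never satisfies the condition.
- l[0] code=DM, tier=EZ → no match; dropped.
- l[1] code=BQ, tier=GN → no match; dropped.
- l[2] code=OC, tier=MT → 2 match(es) in r → 2 row(s).
- l[3] code=EZ, tier=EZ → no match; dropped.
- l[4] code=BQ, tier=MT → no match; dropped.
- l[5] code=OC, tier=MT → 2 match(es) in r → 2 row(s).
- l[6] code=AX, tier=EZ → no match; dropped.
- l[7] code=AX, tier=GN → no match; dropped.
After projecting and ordering:
l.city | l.tier | r.tier | r.flight_no
Denver | MT | MT | 213
Denver | MT | MT | NULL
NULL | MT | MT | 213
NULL | MT | MT | NULL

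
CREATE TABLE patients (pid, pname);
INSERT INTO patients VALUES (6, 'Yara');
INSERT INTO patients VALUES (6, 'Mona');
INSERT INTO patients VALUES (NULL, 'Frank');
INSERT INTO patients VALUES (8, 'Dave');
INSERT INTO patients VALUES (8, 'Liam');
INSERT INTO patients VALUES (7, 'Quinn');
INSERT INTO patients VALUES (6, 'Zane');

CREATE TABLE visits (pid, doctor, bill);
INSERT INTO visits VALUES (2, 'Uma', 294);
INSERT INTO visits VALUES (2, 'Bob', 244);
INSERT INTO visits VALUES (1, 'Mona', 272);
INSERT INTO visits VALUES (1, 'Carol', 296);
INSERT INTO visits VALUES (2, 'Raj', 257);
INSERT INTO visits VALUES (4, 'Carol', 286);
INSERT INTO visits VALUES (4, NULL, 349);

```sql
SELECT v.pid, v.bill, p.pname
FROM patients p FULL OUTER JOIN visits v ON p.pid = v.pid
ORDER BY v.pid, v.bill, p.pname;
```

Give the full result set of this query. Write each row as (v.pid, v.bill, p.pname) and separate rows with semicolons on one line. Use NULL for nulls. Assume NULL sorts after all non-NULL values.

FULL OUTER JOIN keeps every row from both sides; unmatched rows get NULL for the other side's columns.
Matching on p.pid = v.pid. A NULL in a compared column never satisfies the condition.
Matched pairs: 0; unmatched p rows kept: 7; unmatched v rows kept: 7.

(1, 272, NULL); (1, 296, NULL); (2, 244, NULL); (2, 257, NULL); (2, 294, NULL); (4, 286, NULL); (4, 349, NULL); (NULL, NULL, Dave); (NULL, NULL, Frank); (NULL, NULL, Liam); (NULL, NULL, Mona); (NULL, NULL, Quinn); (NULL, NULL, Yara); (NULL, NULL, Zane)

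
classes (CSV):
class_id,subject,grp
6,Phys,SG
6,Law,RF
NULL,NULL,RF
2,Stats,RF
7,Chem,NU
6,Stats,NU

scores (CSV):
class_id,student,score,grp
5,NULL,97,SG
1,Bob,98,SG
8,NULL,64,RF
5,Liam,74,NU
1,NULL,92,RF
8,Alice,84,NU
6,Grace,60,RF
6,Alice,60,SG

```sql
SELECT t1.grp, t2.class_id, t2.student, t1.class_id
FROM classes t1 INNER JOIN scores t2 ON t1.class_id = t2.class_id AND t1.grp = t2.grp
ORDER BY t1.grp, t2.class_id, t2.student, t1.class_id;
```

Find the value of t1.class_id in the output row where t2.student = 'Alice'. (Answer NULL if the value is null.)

6

INNER JOIN keeps only pairs where the ON condition holds.
Matching on t1.class_id = t2.class_id AND t1.grp = t2.grp. A NULL in a compared column never satisfies the condition.
Matched pairs: 2.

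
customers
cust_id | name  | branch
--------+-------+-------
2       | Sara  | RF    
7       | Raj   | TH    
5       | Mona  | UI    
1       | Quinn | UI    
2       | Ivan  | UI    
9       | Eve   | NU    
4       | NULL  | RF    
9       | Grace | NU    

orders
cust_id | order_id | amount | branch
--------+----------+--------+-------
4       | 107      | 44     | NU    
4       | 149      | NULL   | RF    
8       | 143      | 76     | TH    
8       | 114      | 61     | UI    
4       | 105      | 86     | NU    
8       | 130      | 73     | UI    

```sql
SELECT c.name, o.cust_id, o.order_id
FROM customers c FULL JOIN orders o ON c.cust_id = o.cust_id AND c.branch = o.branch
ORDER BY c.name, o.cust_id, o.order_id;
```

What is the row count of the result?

FULL OUTER JOIN keeps every row from both sides; unmatched rows get NULL for the other side's columns.
Matching on c.cust_id = o.cust_id AND c.branch = o.branch.
- cust_id=2, branch=RF: no o row matches, row kept with o columns NULL.
- cust_id=7, branch=TH: no o row matches, row kept with o columns NULL.
- cust_id=5, branch=UI: no o row matches, row kept with o columns NULL.
- cust_id=1, branch=UI: no o row matches, row kept with o columns NULL.
- cust_id=2, branch=UI: no o row matches, row kept with o columns NULL.
- cust_id=9, branch=NU: no o row matches, row kept with o columns NULL.
- cust_id=4, branch=RF: 1 matching o row(s), so 1 row(s) emitted.
- cust_id=9, branch=NU: no o row matches, row kept with o columns NULL.
- plus 5 unmatched o row(s), each kept with NULL c columns.
Total: 1 matched + 12 padded = 13 rows.

13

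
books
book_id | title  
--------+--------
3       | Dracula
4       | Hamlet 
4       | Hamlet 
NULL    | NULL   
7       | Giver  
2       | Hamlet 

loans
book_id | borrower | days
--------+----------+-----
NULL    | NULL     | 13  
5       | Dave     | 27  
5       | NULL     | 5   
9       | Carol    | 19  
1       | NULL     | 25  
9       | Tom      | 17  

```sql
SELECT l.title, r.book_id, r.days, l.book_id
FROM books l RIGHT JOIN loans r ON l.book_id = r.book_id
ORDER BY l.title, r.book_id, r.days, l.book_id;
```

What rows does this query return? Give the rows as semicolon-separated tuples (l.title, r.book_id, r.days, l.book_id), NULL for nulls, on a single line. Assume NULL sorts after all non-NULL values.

(NULL, 1, 25, NULL); (NULL, 5, 5, NULL); (NULL, 5, 27, NULL); (NULL, 9, 17, NULL); (NULL, 9, 19, NULL); (NULL, NULL, 13, NULL)

RIGHT JOIN keeps every row from `loans`; unmatched rows get NULL for `books`'s columns.
Matching on l.book_id = r.book_id. A NULL in a compared column never satisfies the condition.
- book_id=3: no matching r row.
- book_id=4: no matching r row.
- book_id=4: no matching r row.
- book_id=NULL: no matching r row.
- book_id=7: no matching r row.
- book_id=2: no matching r row.
- 6 row(s) from r found no l partner → padded with NULL.
After projecting and ordering:
l.title | r.book_id | r.days | l.book_id
NULL | 1 | 25 | NULL
NULL | 5 | 5 | NULL
NULL | 5 | 27 | NULL
NULL | 9 | 17 | NULL
NULL | 9 | 19 | NULL
NULL | NULL | 13 | NULL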